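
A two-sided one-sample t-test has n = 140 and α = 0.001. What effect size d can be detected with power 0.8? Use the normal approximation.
d ≈ 0.35

Minimum detectable effect (one-sample t-test, normal approximation):
d = (z_{α/2} + z_β) / √n
d = (3.291 + 0.842) / √140
d = 4.132 / 11.832
d ≈ 0.35

By Cohen's convention (0.2 small / 0.5 medium / 0.8 large): small effect.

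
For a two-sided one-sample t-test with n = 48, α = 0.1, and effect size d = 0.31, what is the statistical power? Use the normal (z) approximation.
Power ≈ 0.69

Power calculation (one-sample t-test, normal approximation):
z_β = d · √n - z_{α/2}
z_β = 0.31 · √48 - 1.645
z_β = 0.31 · 6.928 - 1.645
z_β = 0.503

Power = Φ(z_β) = Φ(0.503) ≈ 0.692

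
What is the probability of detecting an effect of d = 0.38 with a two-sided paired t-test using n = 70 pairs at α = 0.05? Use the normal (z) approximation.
Power ≈ 0.89

Power calculation (paired t-test, normal approximation):
z_β = d · √n - z_{α/2}
z_β = 0.38 · √70 - 1.960
z_β = 0.38 · 8.367 - 1.960
z_β = 1.219

Power = Φ(z_β) = Φ(1.219) ≈ 0.889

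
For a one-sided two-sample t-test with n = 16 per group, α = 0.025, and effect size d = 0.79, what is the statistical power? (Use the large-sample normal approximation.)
Power ≈ 0.61

Power calculation (two-sample t-test, normal approximation):
z_β = d · √(n/2) - z_α
z_β = 0.79 · √(16/2) - 1.960
z_β = 0.79 · 2.828 - 1.960
z_β = 0.274

Power = Φ(z_β) = Φ(0.274) ≈ 0.608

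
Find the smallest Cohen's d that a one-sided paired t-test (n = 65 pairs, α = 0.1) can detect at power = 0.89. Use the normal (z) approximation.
d ≈ 0.31

Minimum detectable effect (paired t-test, normal approximation):
d = (z_α + z_β) / √n
d = (1.282 + 1.227) / √65
d = 2.508 / 8.062
d ≈ 0.31

By Cohen's convention (0.2 small / 0.5 medium / 0.8 large): small effect.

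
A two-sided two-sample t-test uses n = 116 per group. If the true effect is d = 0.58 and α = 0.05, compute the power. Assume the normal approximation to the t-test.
Power ≈ 0.99

Power calculation (two-sample t-test, normal approximation):
z_β = d · √(n/2) - z_{α/2}
z_β = 0.58 · √(116/2) - 1.960
z_β = 0.58 · 7.616 - 1.960
z_β = 2.457

Power = Φ(z_β) = Φ(2.457) ≈ 0.993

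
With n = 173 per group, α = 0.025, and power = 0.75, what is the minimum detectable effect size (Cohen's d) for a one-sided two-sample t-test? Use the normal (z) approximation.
d ≈ 0.28

Minimum detectable effect (two-sample t-test, normal approximation):
d = (z_α + z_β) / √(n/2)
d = (1.960 + 0.674) / √(173/2)
d = 2.634 / 9.301
d ≈ 0.28

By Cohen's convention (0.2 small / 0.5 medium / 0.8 large): small effect.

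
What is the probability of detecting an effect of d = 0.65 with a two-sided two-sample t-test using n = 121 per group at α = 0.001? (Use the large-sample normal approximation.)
Power ≈ 0.96

Power calculation (two-sample t-test, normal approximation):
z_β = d · √(n/2) - z_{α/2}
z_β = 0.65 · √(121/2) - 3.291
z_β = 0.65 · 7.778 - 3.291
z_β = 1.765

Power = Φ(z_β) = Φ(1.765) ≈ 0.961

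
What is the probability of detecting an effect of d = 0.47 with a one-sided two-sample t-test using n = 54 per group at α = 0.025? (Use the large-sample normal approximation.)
Power ≈ 0.69

Power calculation (two-sample t-test, normal approximation):
z_β = d · √(n/2) - z_α
z_β = 0.47 · √(54/2) - 1.960
z_β = 0.47 · 5.196 - 1.960
z_β = 0.482

Power = Φ(z_β) = Φ(0.482) ≈ 0.685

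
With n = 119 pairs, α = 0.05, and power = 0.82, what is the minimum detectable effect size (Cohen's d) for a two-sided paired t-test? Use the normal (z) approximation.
d ≈ 0.26

Minimum detectable effect (paired t-test, normal approximation):
d = (z_{α/2} + z_β) / √n
d = (1.960 + 0.915) / √119
d = 2.875 / 10.909
d ≈ 0.26

By Cohen's convention (0.2 small / 0.5 medium / 0.8 large): small effect.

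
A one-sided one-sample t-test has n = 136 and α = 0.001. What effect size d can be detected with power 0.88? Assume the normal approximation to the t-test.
d ≈ 0.37

Minimum detectable effect (one-sample t-test, normal approximation):
d = (z_α + z_β) / √n
d = (3.090 + 1.175) / √136
d = 4.265 / 11.662
d ≈ 0.37

By Cohen's convention (0.2 small / 0.5 medium / 0.8 large): small effect.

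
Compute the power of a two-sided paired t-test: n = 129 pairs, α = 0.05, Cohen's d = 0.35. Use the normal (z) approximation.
Power ≈ 0.98

Power calculation (paired t-test, normal approximation):
z_β = d · √n - z_{α/2}
z_β = 0.35 · √129 - 1.960
z_β = 0.35 · 11.358 - 1.960
z_β = 2.015

Power = Φ(z_β) = Φ(2.015) ≈ 0.978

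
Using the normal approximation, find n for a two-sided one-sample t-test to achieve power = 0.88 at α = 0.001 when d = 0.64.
n = 49

Sample size formula (one-sample t-test, normal approximation):
n = ((z_{α/2} + z_β) / d)²

z_{α/2} = 3.291 (for α = 0.001, two-sided)
z_β = 1.175 (for power = 0.88)
d = 0.64

n = ((3.291 + 1.175) / 0.64)²
n = (6.978)²
n ≈ 48.69
Round up to the next whole number: n = 49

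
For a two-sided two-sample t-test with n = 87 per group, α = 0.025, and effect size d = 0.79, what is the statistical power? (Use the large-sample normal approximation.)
Power ≈ 1.00

Power calculation (two-sample t-test, normal approximation):
z_β = d · √(n/2) - z_{α/2}
z_β = 0.79 · √(87/2) - 2.241
z_β = 0.79 · 6.595 - 2.241
z_β = 2.969

Power = Φ(z_β) = Φ(2.969) ≈ 0.999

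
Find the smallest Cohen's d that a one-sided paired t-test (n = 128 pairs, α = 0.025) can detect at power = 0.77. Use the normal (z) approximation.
d ≈ 0.24

Minimum detectable effect (paired t-test, normal approximation):
d = (z_α + z_β) / √n
d = (1.960 + 0.739) / √128
d = 2.699 / 11.314
d ≈ 0.24

By Cohen's convention (0.2 small / 0.5 medium / 0.8 large): small effect.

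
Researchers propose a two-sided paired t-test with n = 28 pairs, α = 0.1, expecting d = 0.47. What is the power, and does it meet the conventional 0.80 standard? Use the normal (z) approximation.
Power ≈ 0.80; the study is adequately powered (power ≥ 0.80)

Power calculation (paired t-test, normal approximation):
z_β = d · √n - z_{α/2}
z_β = 0.47 · √28 - 1.645
z_β = 0.47 · 5.292 - 1.645
z_β = 0.842

Power = Φ(z_β) = Φ(0.842) ≈ 0.800

Effect size d = 0.47 is small by Cohen's convention (0.2/0.5/0.8).

Threshold: power ≥ 0.80 is conventionally adequate.
Power ≈ 0.80 → the study is adequately powered (power ≥ 0.80).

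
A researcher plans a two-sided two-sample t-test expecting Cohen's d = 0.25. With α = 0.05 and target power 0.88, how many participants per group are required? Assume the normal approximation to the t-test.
n = 315 per group

Sample size formula (two-sample t-test, normal approximation):
n = 2 · ((z_{α/2} + z_β) / d)²

z_{α/2} = 1.960 (for α = 0.05, two-sided)
z_β = 1.175 (for power = 0.88)
d = 0.25

n = 2 · ((1.960 + 1.175) / 0.25)²
n = 2 · (12.540)²
n ≈ 314.50
Round up to the next whole number: n = 315 per group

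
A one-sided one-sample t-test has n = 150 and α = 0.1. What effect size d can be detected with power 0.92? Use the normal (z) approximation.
d ≈ 0.22

Minimum detectable effect (one-sample t-test, normal approximation):
d = (z_α + z_β) / √n
d = (1.282 + 1.405) / √150
d = 2.687 / 12.247
d ≈ 0.22

By Cohen's convention (0.2 small / 0.5 medium / 0.8 large): small effect.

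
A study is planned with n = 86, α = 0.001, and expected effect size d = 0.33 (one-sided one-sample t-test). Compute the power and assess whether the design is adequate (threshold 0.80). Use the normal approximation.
Power ≈ 0.49; the study is underpowered (power < 0.80)

Power calculation (one-sample t-test, normal approximation):
z_β = d · √n - z_α
z_β = 0.33 · √86 - 3.090
z_β = 0.33 · 9.274 - 3.090
z_β = -0.030

Power = Φ(z_β) = Φ(-0.030) ≈ 0.488

Effect size d = 0.33 is small by Cohen's convention (0.2/0.5/0.8).

Threshold: power ≥ 0.80 is conventionally adequate.
Power ≈ 0.49 → the study is underpowered (power < 0.80).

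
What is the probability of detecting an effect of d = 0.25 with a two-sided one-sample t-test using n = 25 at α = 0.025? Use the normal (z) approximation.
Power ≈ 0.16

Power calculation (one-sample t-test, normal approximation):
z_β = d · √n - z_{α/2}
z_β = 0.25 · √25 - 2.241
z_β = 0.25 · 5.000 - 2.241
z_β = -0.991

Power = Φ(z_β) = Φ(-0.991) ≈ 0.161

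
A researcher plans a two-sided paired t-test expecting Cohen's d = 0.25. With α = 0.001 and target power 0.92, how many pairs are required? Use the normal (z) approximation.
n = 353 pairs

Sample size formula (paired t-test, normal approximation):
n = ((z_{α/2} + z_β) / d)²

z_{α/2} = 3.291 (for α = 0.001, two-sided)
z_β = 1.405 (for power = 0.92)
d = 0.25

n = ((3.291 + 1.405) / 0.25)²
n = (18.784)²
n ≈ 352.84
Round up to the next whole number: n = 353 pairs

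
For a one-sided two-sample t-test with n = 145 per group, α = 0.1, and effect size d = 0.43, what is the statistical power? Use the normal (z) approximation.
Power ≈ 0.99

Power calculation (two-sample t-test, normal approximation):
z_β = d · √(n/2) - z_α
z_β = 0.43 · √(145/2) - 1.282
z_β = 0.43 · 8.515 - 1.282
z_β = 2.380

Power = Φ(z_β) = Φ(2.380) ≈ 0.991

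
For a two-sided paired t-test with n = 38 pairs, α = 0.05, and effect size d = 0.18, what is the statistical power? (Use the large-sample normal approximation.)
Power ≈ 0.20

Power calculation (paired t-test, normal approximation):
z_β = d · √n - z_{α/2}
z_β = 0.18 · √38 - 1.960
z_β = 0.18 · 6.164 - 1.960
z_β = -0.850

Power = Φ(z_β) = Φ(-0.850) ≈ 0.198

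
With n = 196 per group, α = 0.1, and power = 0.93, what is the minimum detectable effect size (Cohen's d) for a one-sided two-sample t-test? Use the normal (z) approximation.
d ≈ 0.28

Minimum detectable effect (two-sample t-test, normal approximation):
d = (z_α + z_β) / √(n/2)
d = (1.282 + 1.476) / √(196/2)
d = 2.757 / 9.899
d ≈ 0.28

By Cohen's convention (0.2 small / 0.5 medium / 0.8 large): small effect.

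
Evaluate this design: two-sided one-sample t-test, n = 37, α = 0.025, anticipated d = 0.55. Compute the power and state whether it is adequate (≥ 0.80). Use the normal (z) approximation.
Power ≈ 0.87; the study is adequately powered (power ≥ 0.80)

Power calculation (one-sample t-test, normal approximation):
z_β = d · √n - z_{α/2}
z_β = 0.55 · √37 - 2.241
z_β = 0.55 · 6.083 - 2.241
z_β = 1.104

Power = Φ(z_β) = Φ(1.104) ≈ 0.865

Effect size d = 0.55 is medium by Cohen's convention (0.2/0.5/0.8).

Threshold: power ≥ 0.80 is conventionally adequate.
Power ≈ 0.87 → the study is adequately powered (power ≥ 0.80).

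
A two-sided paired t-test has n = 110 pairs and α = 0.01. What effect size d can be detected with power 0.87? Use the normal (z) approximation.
d ≈ 0.35

Minimum detectable effect (paired t-test, normal approximation):
d = (z_{α/2} + z_β) / √n
d = (2.576 + 1.126) / √110
d = 3.702 / 10.488
d ≈ 0.35

By Cohen's convention (0.2 small / 0.5 medium / 0.8 large): small effect.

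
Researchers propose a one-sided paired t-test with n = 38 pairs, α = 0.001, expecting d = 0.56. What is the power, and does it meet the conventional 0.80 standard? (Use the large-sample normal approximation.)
Power ≈ 0.64; the study is underpowered (power < 0.80)

Power calculation (paired t-test, normal approximation):
z_β = d · √n - z_α
z_β = 0.56 · √38 - 3.090
z_β = 0.56 · 6.164 - 3.090
z_β = 0.362

Power = Φ(z_β) = Φ(0.362) ≈ 0.641

Effect size d = 0.56 is medium by Cohen's convention (0.2/0.5/0.8).

Threshold: power ≥ 0.80 is conventionally adequate.
Power ≈ 0.64 → the study is underpowered (power < 0.80).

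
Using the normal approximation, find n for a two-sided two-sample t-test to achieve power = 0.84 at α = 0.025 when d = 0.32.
n = 205 per group

Sample size formula (two-sample t-test, normal approximation):
n = 2 · ((z_{α/2} + z_β) / d)²

z_{α/2} = 2.241 (for α = 0.025, two-sided)
z_β = 0.994 (for power = 0.84)
d = 0.32

n = 2 · ((2.241 + 0.994) / 0.32)²
n = 2 · (10.109)²
n ≈ 204.38
Round up to the next whole number: n = 205 per group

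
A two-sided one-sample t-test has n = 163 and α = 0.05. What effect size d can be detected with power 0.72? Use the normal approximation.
d ≈ 0.20

Minimum detectable effect (one-sample t-test, normal approximation):
d = (z_{α/2} + z_β) / √n
d = (1.960 + 0.583) / √163
d = 2.543 / 12.767
d ≈ 0.20

By Cohen's convention (0.2 small / 0.5 medium / 0.8 large): small effect.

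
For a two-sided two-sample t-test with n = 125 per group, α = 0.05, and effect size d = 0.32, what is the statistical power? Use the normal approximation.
Power ≈ 0.72

Power calculation (two-sample t-test, normal approximation):
z_β = d · √(n/2) - z_{α/2}
z_β = 0.32 · √(125/2) - 1.960
z_β = 0.32 · 7.906 - 1.960
z_β = 0.570

Power = Φ(z_β) = Φ(0.570) ≈ 0.716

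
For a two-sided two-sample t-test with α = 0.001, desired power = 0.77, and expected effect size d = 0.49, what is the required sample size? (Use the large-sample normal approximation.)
n = 136 per group

Sample size formula (two-sample t-test, normal approximation):
n = 2 · ((z_{α/2} + z_β) / d)²

z_{α/2} = 3.291 (for α = 0.001, two-sided)
z_β = 0.739 (for power = 0.77)
d = 0.49

n = 2 · ((3.291 + 0.739) / 0.49)²
n = 2 · (8.224)²
n ≈ 135.27
Round up to the next whole number: n = 136 per group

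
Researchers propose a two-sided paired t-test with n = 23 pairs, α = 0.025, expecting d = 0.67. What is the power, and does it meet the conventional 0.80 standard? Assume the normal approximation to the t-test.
Power ≈ 0.83; the study is adequately powered (power ≥ 0.80)

Power calculation (paired t-test, normal approximation):
z_β = d · √n - z_{α/2}
z_β = 0.67 · √23 - 2.241
z_β = 0.67 · 4.796 - 2.241
z_β = 0.972

Power = Φ(z_β) = Φ(0.972) ≈ 0.834

Effect size d = 0.67 is medium by Cohen's convention (0.2/0.5/0.8).

Threshold: power ≥ 0.80 is conventionally adequate.
Power ≈ 0.83 → the study is adequately powered (power ≥ 0.80).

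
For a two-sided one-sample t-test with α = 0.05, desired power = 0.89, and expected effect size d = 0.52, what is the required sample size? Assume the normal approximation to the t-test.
n = 38

Sample size formula (one-sample t-test, normal approximation):
n = ((z_{α/2} + z_β) / d)²

z_{α/2} = 1.960 (for α = 0.05, two-sided)
z_β = 1.227 (for power = 0.89)
d = 0.52

n = ((1.960 + 1.227) / 0.52)²
n = (6.129)²
n ≈ 37.56
Round up to the next whole number: n = 38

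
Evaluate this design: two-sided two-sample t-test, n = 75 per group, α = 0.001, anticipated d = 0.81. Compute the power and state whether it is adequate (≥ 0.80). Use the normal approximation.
Power ≈ 0.95; the study is adequately powered (power ≥ 0.80)

Power calculation (two-sample t-test, normal approximation):
z_β = d · √(n/2) - z_{α/2}
z_β = 0.81 · √(75/2) - 3.291
z_β = 0.81 · 6.124 - 3.291
z_β = 1.670

Power = Φ(z_β) = Φ(1.670) ≈ 0.953

Effect size d = 0.81 is large by Cohen's convention (0.2/0.5/0.8).

Threshold: power ≥ 0.80 is conventionally adequate.
Power ≈ 0.95 → the study is adequately powered (power ≥ 0.80).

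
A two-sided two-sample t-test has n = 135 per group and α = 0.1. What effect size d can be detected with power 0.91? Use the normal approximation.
d ≈ 0.36

Minimum detectable effect (two-sample t-test, normal approximation):
d = (z_{α/2} + z_β) / √(n/2)
d = (1.645 + 1.341) / √(135/2)
d = 2.986 / 8.216
d ≈ 0.36

By Cohen's convention (0.2 small / 0.5 medium / 0.8 large): small effect.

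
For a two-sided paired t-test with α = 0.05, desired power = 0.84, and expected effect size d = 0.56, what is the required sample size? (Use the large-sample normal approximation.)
n = 28 pairs

Sample size formula (paired t-test, normal approximation):
n = ((z_{α/2} + z_β) / d)²

z_{α/2} = 1.960 (for α = 0.05, two-sided)
z_β = 0.994 (for power = 0.84)
d = 0.56

n = ((1.960 + 0.994) / 0.56)²
n = (5.275)²
n ≈ 27.83
Round up to the next whole number: n = 28 pairs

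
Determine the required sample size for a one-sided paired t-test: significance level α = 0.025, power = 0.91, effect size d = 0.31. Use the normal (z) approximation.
n = 114 pairs

Sample size formula (paired t-test, normal approximation):
n = ((z_α + z_β) / d)²

z_α = 1.960 (for α = 0.025, one-sided)
z_β = 1.341 (for power = 0.91)
d = 0.31

n = ((1.960 + 1.341) / 0.31)²
n = (10.648)²
n ≈ 113.38
Round up to the next whole number: n = 114 pairs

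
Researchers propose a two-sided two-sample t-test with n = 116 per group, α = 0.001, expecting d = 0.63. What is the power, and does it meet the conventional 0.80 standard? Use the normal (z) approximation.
Power ≈ 0.93; the study is adequately powered (power ≥ 0.80)

Power calculation (two-sample t-test, normal approximation):
z_β = d · √(n/2) - z_{α/2}
z_β = 0.63 · √(116/2) - 3.291
z_β = 0.63 · 7.616 - 3.291
z_β = 1.507

Power = Φ(z_β) = Φ(1.507) ≈ 0.934

Effect size d = 0.63 is medium by Cohen's convention (0.2/0.5/0.8).

Threshold: power ≥ 0.80 is conventionally adequate.
Power ≈ 0.93 → the study is adequately powered (power ≥ 0.80).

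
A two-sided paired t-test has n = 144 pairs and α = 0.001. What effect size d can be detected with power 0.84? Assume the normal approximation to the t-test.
d ≈ 0.36

Minimum detectable effect (paired t-test, normal approximation):
d = (z_{α/2} + z_β) / √n
d = (3.291 + 0.994) / √144
d = 4.285 / 12.000
d ≈ 0.36

By Cohen's convention (0.2 small / 0.5 medium / 0.8 large): small effect.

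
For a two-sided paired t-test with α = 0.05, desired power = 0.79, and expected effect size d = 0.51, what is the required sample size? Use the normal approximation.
n = 30 pairs

Sample size formula (paired t-test, normal approximation):
n = ((z_{α/2} + z_β) / d)²

z_{α/2} = 1.960 (for α = 0.05, two-sided)
z_β = 0.806 (for power = 0.79)
d = 0.51

n = ((1.960 + 0.806) / 0.51)²
n = (5.424)²
n ≈ 29.42
Round up to the next whole number: n = 30 pairs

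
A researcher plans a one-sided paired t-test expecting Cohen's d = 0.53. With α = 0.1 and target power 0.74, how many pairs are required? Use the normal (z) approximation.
n = 14 pairs

Sample size formula (paired t-test, normal approximation):
n = ((z_α + z_β) / d)²

z_α = 1.282 (for α = 0.1, one-sided)
z_β = 0.643 (for power = 0.74)
d = 0.53

n = ((1.282 + 0.643) / 0.53)²
n = (3.632)²
n ≈ 13.19
Round up to the next whole number: n = 14 pairs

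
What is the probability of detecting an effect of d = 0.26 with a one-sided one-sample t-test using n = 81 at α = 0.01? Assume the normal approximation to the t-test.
Power ≈ 0.51

Power calculation (one-sample t-test, normal approximation):
z_β = d · √n - z_α
z_β = 0.26 · √81 - 2.326
z_β = 0.26 · 9.000 - 2.326
z_β = 0.014

Power = Φ(z_β) = Φ(0.014) ≈ 0.505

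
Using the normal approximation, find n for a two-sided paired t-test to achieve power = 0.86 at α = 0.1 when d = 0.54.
n = 26 pairs

Sample size formula (paired t-test, normal approximation):
n = ((z_{α/2} + z_β) / d)²

z_{α/2} = 1.645 (for α = 0.1, two-sided)
z_β = 1.080 (for power = 0.86)
d = 0.54

n = ((1.645 + 1.080) / 0.54)²
n = (5.046)²
n ≈ 25.46
Round up to the next whole number: n = 26 pairs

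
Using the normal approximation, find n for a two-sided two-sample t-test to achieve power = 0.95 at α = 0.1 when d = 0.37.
n = 159 per group

Sample size formula (two-sample t-test, normal approximation):
n = 2 · ((z_{α/2} + z_β) / d)²

z_{α/2} = 1.645 (for α = 0.1, two-sided)
z_β = 1.645 (for power = 0.95)
d = 0.37

n = 2 · ((1.645 + 1.645) / 0.37)²
n = 2 · (8.892)²
n ≈ 158.14
Round up to the next whole number: n = 159 per group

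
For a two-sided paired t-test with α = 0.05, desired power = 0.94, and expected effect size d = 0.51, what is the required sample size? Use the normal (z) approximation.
n = 48 pairs

Sample size formula (paired t-test, normal approximation):
n = ((z_{α/2} + z_β) / d)²

z_{α/2} = 1.960 (for α = 0.05, two-sided)
z_β = 1.555 (for power = 0.94)
d = 0.51

n = ((1.960 + 1.555) / 0.51)²
n = (6.892)²
n ≈ 47.50
Round up to the next whole number: n = 48 pairs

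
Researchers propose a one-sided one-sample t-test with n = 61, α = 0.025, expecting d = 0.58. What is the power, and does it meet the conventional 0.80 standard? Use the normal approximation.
Power ≈ 0.99; the study is adequately powered (power ≥ 0.80)

Power calculation (one-sample t-test, normal approximation):
z_β = d · √n - z_α
z_β = 0.58 · √61 - 1.960
z_β = 0.58 · 7.810 - 1.960
z_β = 2.570

Power = Φ(z_β) = Φ(2.570) ≈ 0.995

Effect size d = 0.58 is medium by Cohen's convention (0.2/0.5/0.8).

Threshold: power ≥ 0.80 is conventionally adequate.
Power ≈ 0.99 → the study is adequately powered (power ≥ 0.80).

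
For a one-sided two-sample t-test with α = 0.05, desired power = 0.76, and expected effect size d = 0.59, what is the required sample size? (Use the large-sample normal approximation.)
n = 32 per group

Sample size formula (two-sample t-test, normal approximation):
n = 2 · ((z_α + z_β) / d)²

z_α = 1.645 (for α = 0.05, one-sided)
z_β = 0.706 (for power = 0.76)
d = 0.59

n = 2 · ((1.645 + 0.706) / 0.59)²
n = 2 · (3.985)²
n ≈ 31.76
Round up to the next whole number: n = 32 per group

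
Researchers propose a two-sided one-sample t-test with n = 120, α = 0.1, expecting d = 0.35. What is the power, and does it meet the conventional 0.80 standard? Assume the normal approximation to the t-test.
Power ≈ 0.99; the study is adequately powered (power ≥ 0.80)

Power calculation (one-sample t-test, normal approximation):
z_β = d · √n - z_{α/2}
z_β = 0.35 · √120 - 1.645
z_β = 0.35 · 10.954 - 1.645
z_β = 2.189

Power = Φ(z_β) = Φ(2.189) ≈ 0.986

Effect size d = 0.35 is small by Cohen's convention (0.2/0.5/0.8).

Threshold: power ≥ 0.80 is conventionally adequate.
Power ≈ 0.99 → the study is adequately powered (power ≥ 0.80).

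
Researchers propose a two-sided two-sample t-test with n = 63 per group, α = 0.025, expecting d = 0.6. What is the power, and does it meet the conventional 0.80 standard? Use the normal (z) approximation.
Power ≈ 0.87; the study is adequately powered (power ≥ 0.80)

Power calculation (two-sample t-test, normal approximation):
z_β = d · √(n/2) - z_{α/2}
z_β = 0.6 · √(63/2) - 2.241
z_β = 0.6 · 5.612 - 2.241
z_β = 1.126

Power = Φ(z_β) = Φ(1.126) ≈ 0.870

Effect size d = 0.6 is medium by Cohen's convention (0.2/0.5/0.8).

Threshold: power ≥ 0.80 is conventionally adequate.
Power ≈ 0.87 → the study is adequately powered (power ≥ 0.80).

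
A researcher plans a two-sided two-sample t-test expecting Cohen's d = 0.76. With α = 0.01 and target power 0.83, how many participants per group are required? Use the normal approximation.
n = 44 per group

Sample size formula (two-sample t-test, normal approximation):
n = 2 · ((z_{α/2} + z_β) / d)²

z_{α/2} = 2.576 (for α = 0.01, two-sided)
z_β = 0.954 (for power = 0.83)
d = 0.76

n = 2 · ((2.576 + 0.954) / 0.76)²
n = 2 · (4.645)²
n ≈ 43.15
Round up to the next whole number: n = 44 per group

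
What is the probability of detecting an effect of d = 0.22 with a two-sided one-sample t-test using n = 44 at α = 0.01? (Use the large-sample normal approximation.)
Power ≈ 0.13

Power calculation (one-sample t-test, normal approximation):
z_β = d · √n - z_{α/2}
z_β = 0.22 · √44 - 2.576
z_β = 0.22 · 6.633 - 2.576
z_β = -1.117

Power = Φ(z_β) = Φ(-1.117) ≈ 0.132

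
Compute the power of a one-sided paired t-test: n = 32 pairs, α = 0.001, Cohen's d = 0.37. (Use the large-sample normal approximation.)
Power ≈ 0.16

Power calculation (paired t-test, normal approximation):
z_β = d · √n - z_α
z_β = 0.37 · √32 - 3.090
z_β = 0.37 · 5.657 - 3.090
z_β = -0.997

Power = Φ(z_β) = Φ(-0.997) ≈ 0.159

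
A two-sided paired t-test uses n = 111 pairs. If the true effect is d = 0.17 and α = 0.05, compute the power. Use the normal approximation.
Power ≈ 0.43

Power calculation (paired t-test, normal approximation):
z_β = d · √n - z_{α/2}
z_β = 0.17 · √111 - 1.960
z_β = 0.17 · 10.536 - 1.960
z_β = -0.169

Power = Φ(z_β) = Φ(-0.169) ≈ 0.433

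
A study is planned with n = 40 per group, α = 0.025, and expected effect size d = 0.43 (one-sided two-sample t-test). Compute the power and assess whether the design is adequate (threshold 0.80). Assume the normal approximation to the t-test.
Power ≈ 0.49; the study is underpowered (power < 0.80)

Power calculation (two-sample t-test, normal approximation):
z_β = d · √(n/2) - z_α
z_β = 0.43 · √(40/2) - 1.960
z_β = 0.43 · 4.472 - 1.960
z_β = -0.037

Power = Φ(z_β) = Φ(-0.037) ≈ 0.485

Effect size d = 0.43 is small by Cohen's convention (0.2/0.5/0.8).

Threshold: power ≥ 0.80 is conventionally adequate.
Power ≈ 0.49 → the study is underpowered (power < 0.80).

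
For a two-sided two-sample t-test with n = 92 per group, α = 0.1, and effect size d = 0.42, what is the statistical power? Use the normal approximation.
Power ≈ 0.89

Power calculation (two-sample t-test, normal approximation):
z_β = d · √(n/2) - z_{α/2}
z_β = 0.42 · √(92/2) - 1.645
z_β = 0.42 · 6.782 - 1.645
z_β = 1.204

Power = Φ(z_β) = Φ(1.204) ≈ 0.886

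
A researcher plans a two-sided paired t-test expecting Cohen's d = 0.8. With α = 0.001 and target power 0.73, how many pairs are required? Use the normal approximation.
n = 24 pairs

Sample size formula (paired t-test, normal approximation):
n = ((z_{α/2} + z_β) / d)²

z_{α/2} = 3.291 (for α = 0.001, two-sided)
z_β = 0.613 (for power = 0.73)
d = 0.8

n = ((3.291 + 0.613) / 0.8)²
n = (4.880)²
n ≈ 23.81
Round up to the next whole number: n = 24 pairs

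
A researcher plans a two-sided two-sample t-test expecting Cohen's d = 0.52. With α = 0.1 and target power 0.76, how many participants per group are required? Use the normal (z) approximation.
n = 41 per group

Sample size formula (two-sample t-test, normal approximation):
n = 2 · ((z_{α/2} + z_β) / d)²

z_{α/2} = 1.645 (for α = 0.1, two-sided)
z_β = 0.706 (for power = 0.76)
d = 0.52

n = 2 · ((1.645 + 0.706) / 0.52)²
n = 2 · (4.521)²
n ≈ 40.88
Round up to the next whole number: n = 41 per group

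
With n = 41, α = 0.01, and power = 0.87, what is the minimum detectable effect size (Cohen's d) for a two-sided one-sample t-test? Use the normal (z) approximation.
d ≈ 0.58

Minimum detectable effect (one-sample t-test, normal approximation):
d = (z_{α/2} + z_β) / √n
d = (2.576 + 1.126) / √41
d = 3.702 / 6.403
d ≈ 0.58

By Cohen's convention (0.2 small / 0.5 medium / 0.8 large): medium effect.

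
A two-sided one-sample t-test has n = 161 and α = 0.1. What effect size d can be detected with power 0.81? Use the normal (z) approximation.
d ≈ 0.20

Minimum detectable effect (one-sample t-test, normal approximation):
d = (z_{α/2} + z_β) / √n
d = (1.645 + 0.878) / √161
d = 2.523 / 12.689
d ≈ 0.20

By Cohen's convention (0.2 small / 0.5 medium / 0.8 large): small effect.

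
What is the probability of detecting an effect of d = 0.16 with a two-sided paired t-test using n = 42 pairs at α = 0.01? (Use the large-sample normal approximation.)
Power ≈ 0.06

Power calculation (paired t-test, normal approximation):
z_β = d · √n - z_{α/2}
z_β = 0.16 · √42 - 2.576
z_β = 0.16 · 6.481 - 2.576
z_β = -1.539

Power = Φ(z_β) = Φ(-1.539) ≈ 0.062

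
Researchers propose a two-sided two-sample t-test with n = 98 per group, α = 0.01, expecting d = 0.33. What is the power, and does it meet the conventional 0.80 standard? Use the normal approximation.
Power ≈ 0.40; the study is underpowered (power < 0.80)

Power calculation (two-sample t-test, normal approximation):
z_β = d · √(n/2) - z_{α/2}
z_β = 0.33 · √(98/2) - 2.576
z_β = 0.33 · 7.000 - 2.576
z_β = -0.266

Power = Φ(z_β) = Φ(-0.266) ≈ 0.395

Effect size d = 0.33 is small by Cohen's convention (0.2/0.5/0.8).

Threshold: power ≥ 0.80 is conventionally adequate.
Power ≈ 0.40 → the study is underpowered (power < 0.80).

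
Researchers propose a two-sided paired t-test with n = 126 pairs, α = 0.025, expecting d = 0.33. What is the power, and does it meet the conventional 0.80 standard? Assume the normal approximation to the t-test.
Power ≈ 0.93; the study is adequately powered (power ≥ 0.80)

Power calculation (paired t-test, normal approximation):
z_β = d · √n - z_{α/2}
z_β = 0.33 · √126 - 2.241
z_β = 0.33 · 11.225 - 2.241
z_β = 1.463

Power = Φ(z_β) = Φ(1.463) ≈ 0.928

Effect size d = 0.33 is small by Cohen's convention (0.2/0.5/0.8).

Threshold: power ≥ 0.80 is conventionally adequate.
Power ≈ 0.93 → the study is adequately powered (power ≥ 0.80).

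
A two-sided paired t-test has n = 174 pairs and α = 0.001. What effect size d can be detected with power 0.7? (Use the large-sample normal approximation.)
d ≈ 0.29

Minimum detectable effect (paired t-test, normal approximation):
d = (z_{α/2} + z_β) / √n
d = (3.291 + 0.524) / √174
d = 3.815 / 13.191
d ≈ 0.29

By Cohen's convention (0.2 small / 0.5 medium / 0.8 large): small effect.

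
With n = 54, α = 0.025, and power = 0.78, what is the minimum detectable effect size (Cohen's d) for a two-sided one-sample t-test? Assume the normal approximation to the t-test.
d ≈ 0.41

Minimum detectable effect (one-sample t-test, normal approximation):
d = (z_{α/2} + z_β) / √n
d = (2.241 + 0.772) / √54
d = 3.014 / 7.348
d ≈ 0.41

By Cohen's convention (0.2 small / 0.5 medium / 0.8 large): small effect.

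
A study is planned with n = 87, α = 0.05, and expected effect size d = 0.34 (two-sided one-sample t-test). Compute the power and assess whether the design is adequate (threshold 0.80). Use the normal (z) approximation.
Power ≈ 0.89; the study is adequately powered (power ≥ 0.80)

Power calculation (one-sample t-test, normal approximation):
z_β = d · √n - z_{α/2}
z_β = 0.34 · √87 - 1.960
z_β = 0.34 · 9.327 - 1.960
z_β = 1.211

Power = Φ(z_β) = Φ(1.211) ≈ 0.887

Effect size d = 0.34 is small by Cohen's convention (0.2/0.5/0.8).

Threshold: power ≥ 0.80 is conventionally adequate.
Power ≈ 0.89 → the study is adequately powered (power ≥ 0.80).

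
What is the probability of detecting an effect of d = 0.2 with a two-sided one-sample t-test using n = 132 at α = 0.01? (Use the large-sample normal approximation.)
Power ≈ 0.39

Power calculation (one-sample t-test, normal approximation):
z_β = d · √n - z_{α/2}
z_β = 0.2 · √132 - 2.576
z_β = 0.2 · 11.489 - 2.576
z_β = -0.278

Power = Φ(z_β) = Φ(-0.278) ≈ 0.391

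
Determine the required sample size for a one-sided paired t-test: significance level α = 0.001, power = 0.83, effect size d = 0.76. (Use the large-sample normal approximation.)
n = 29 pairs

Sample size formula (paired t-test, normal approximation):
n = ((z_α + z_β) / d)²

z_α = 3.090 (for α = 0.001, one-sided)
z_β = 0.954 (for power = 0.83)
d = 0.76

n = ((3.090 + 0.954) / 0.76)²
n = (5.321)²
n ≈ 28.31
Round up to the next whole number: n = 29 pairs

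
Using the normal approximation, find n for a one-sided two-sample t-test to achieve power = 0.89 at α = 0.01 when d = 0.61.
n = 68 per group

Sample size formula (two-sample t-test, normal approximation):
n = 2 · ((z_α + z_β) / d)²

z_α = 2.326 (for α = 0.01, one-sided)
z_β = 1.227 (for power = 0.89)
d = 0.61

n = 2 · ((2.326 + 1.227) / 0.61)²
n = 2 · (5.825)²
n ≈ 67.86
Round up to the next whole number: n = 68 per group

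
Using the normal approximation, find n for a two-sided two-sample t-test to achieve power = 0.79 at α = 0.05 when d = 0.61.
n = 42 per group

Sample size formula (two-sample t-test, normal approximation):
n = 2 · ((z_{α/2} + z_β) / d)²

z_{α/2} = 1.960 (for α = 0.05, two-sided)
z_β = 0.806 (for power = 0.79)
d = 0.61

n = 2 · ((1.960 + 0.806) / 0.61)²
n = 2 · (4.534)²
n ≈ 41.11
Round up to the next whole number: n = 42 per group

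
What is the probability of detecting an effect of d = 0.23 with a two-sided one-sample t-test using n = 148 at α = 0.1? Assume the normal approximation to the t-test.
Power ≈ 0.88

Power calculation (one-sample t-test, normal approximation):
z_β = d · √n - z_{α/2}
z_β = 0.23 · √148 - 1.645
z_β = 0.23 · 12.166 - 1.645
z_β = 1.153

Power = Φ(z_β) = Φ(1.153) ≈ 0.876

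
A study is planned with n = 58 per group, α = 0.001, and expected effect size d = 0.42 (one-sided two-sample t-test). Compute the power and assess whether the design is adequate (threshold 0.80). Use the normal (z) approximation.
Power ≈ 0.20; the study is underpowered (power < 0.80)

Power calculation (two-sample t-test, normal approximation):
z_β = d · √(n/2) - z_α
z_β = 0.42 · √(58/2) - 3.090
z_β = 0.42 · 5.385 - 3.090
z_β = -0.828

Power = Φ(z_β) = Φ(-0.828) ≈ 0.204

Effect size d = 0.42 is small by Cohen's convention (0.2/0.5/0.8).

Threshold: power ≥ 0.80 is conventionally adequate.
Power ≈ 0.20 → the study is underpowered (power < 0.80).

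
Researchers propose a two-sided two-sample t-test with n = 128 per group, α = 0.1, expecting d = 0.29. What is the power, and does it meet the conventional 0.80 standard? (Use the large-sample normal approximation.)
Power ≈ 0.75; the study is underpowered (power < 0.80)

Power calculation (two-sample t-test, normal approximation):
z_β = d · √(n/2) - z_{α/2}
z_β = 0.29 · √(128/2) - 1.645
z_β = 0.29 · 8.000 - 1.645
z_β = 0.675

Power = Φ(z_β) = Φ(0.675) ≈ 0.750

Effect size d = 0.29 is small by Cohen's convention (0.2/0.5/0.8).

Threshold: power ≥ 0.80 is conventionally adequate.
Power ≈ 0.75 → the study is underpowered (power < 0.80).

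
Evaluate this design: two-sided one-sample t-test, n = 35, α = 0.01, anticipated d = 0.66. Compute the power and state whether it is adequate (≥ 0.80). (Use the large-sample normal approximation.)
Power ≈ 0.91; the study is adequately powered (power ≥ 0.80)

Power calculation (one-sample t-test, normal approximation):
z_β = d · √n - z_{α/2}
z_β = 0.66 · √35 - 2.576
z_β = 0.66 · 5.916 - 2.576
z_β = 1.329

Power = Φ(z_β) = Φ(1.329) ≈ 0.908

Effect size d = 0.66 is medium by Cohen's convention (0.2/0.5/0.8).

Threshold: power ≥ 0.80 is conventionally adequate.
Power ≈ 0.91 → the study is adequately powered (power ≥ 0.80).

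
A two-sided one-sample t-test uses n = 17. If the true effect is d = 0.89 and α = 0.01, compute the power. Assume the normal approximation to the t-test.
Power ≈ 0.86

Power calculation (one-sample t-test, normal approximation):
z_β = d · √n - z_{α/2}
z_β = 0.89 · √17 - 2.576
z_β = 0.89 · 4.123 - 2.576
z_β = 1.094

Power = Φ(z_β) = Φ(1.094) ≈ 0.863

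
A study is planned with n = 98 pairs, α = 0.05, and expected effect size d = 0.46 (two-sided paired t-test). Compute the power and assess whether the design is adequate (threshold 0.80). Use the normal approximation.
Power ≈ 1.00; the study is adequately powered (power ≥ 0.80)

Power calculation (paired t-test, normal approximation):
z_β = d · √n - z_{α/2}
z_β = 0.46 · √98 - 1.960
z_β = 0.46 · 9.899 - 1.960
z_β = 2.594

Power = Φ(z_β) = Φ(2.594) ≈ 0.995

Effect size d = 0.46 is small by Cohen's convention (0.2/0.5/0.8).

Threshold: power ≥ 0.80 is conventionally adequate.
Power ≈ 1.00 → the study is adequately powered (power ≥ 0.80).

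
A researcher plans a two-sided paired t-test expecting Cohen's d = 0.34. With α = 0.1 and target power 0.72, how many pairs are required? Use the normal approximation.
n = 43 pairs

Sample size formula (paired t-test, normal approximation):
n = ((z_{α/2} + z_β) / d)²

z_{α/2} = 1.645 (for α = 0.1, two-sided)
z_β = 0.583 (for power = 0.72)
d = 0.34

n = ((1.645 + 0.583) / 0.34)²
n = (6.553)²
n ≈ 42.94
Round up to the next whole number: n = 43 pairs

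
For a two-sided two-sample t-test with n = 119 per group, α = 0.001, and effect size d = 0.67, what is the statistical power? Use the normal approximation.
Power ≈ 0.97

Power calculation (two-sample t-test, normal approximation):
z_β = d · √(n/2) - z_{α/2}
z_β = 0.67 · √(119/2) - 3.291
z_β = 0.67 · 7.714 - 3.291
z_β = 1.878

Power = Φ(z_β) = Φ(1.878) ≈ 0.970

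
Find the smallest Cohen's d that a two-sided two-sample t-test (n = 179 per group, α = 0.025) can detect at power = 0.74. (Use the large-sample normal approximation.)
d ≈ 0.30

Minimum detectable effect (two-sample t-test, normal approximation):
d = (z_{α/2} + z_β) / √(n/2)
d = (2.241 + 0.643) / √(179/2)
d = 2.885 / 9.460
d ≈ 0.30

By Cohen's convention (0.2 small / 0.5 medium / 0.8 large): small effect.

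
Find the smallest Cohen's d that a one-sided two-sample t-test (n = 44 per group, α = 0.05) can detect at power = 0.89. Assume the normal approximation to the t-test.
d ≈ 0.61

Minimum detectable effect (two-sample t-test, normal approximation):
d = (z_α + z_β) / √(n/2)
d = (1.645 + 1.227) / √(44/2)
d = 2.871 / 4.690
d ≈ 0.61

By Cohen's convention (0.2 small / 0.5 medium / 0.8 large): medium effect.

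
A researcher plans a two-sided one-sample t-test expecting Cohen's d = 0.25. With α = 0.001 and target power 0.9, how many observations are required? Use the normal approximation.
n = 335

Sample size formula (one-sample t-test, normal approximation):
n = ((z_{α/2} + z_β) / d)²

z_{α/2} = 3.291 (for α = 0.001, two-sided)
z_β = 1.282 (for power = 0.9)
d = 0.25

n = ((3.291 + 1.282) / 0.25)²
n = (18.292)²
n ≈ 334.60
Round up to the next whole number: n = 335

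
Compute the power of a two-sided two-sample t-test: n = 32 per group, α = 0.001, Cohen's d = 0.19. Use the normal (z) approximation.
Power ≈ 0.01

Power calculation (two-sample t-test, normal approximation):
z_β = d · √(n/2) - z_{α/2}
z_β = 0.19 · √(32/2) - 3.291
z_β = 0.19 · 4.000 - 3.291
z_β = -2.531

Power = Φ(z_β) = Φ(-2.531) ≈ 0.006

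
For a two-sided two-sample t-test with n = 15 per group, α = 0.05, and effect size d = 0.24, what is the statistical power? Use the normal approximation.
Power ≈ 0.10

Power calculation (two-sample t-test, normal approximation):
z_β = d · √(n/2) - z_{α/2}
z_β = 0.24 · √(15/2) - 1.960
z_β = 0.24 · 2.739 - 1.960
z_β = -1.303

Power = Φ(z_β) = Φ(-1.303) ≈ 0.096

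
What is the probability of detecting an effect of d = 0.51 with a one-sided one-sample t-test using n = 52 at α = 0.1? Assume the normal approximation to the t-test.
Power ≈ 0.99

Power calculation (one-sample t-test, normal approximation):
z_β = d · √n - z_α
z_β = 0.51 · √52 - 1.282
z_β = 0.51 · 7.211 - 1.282
z_β = 2.396

Power = Φ(z_β) = Φ(2.396) ≈ 0.992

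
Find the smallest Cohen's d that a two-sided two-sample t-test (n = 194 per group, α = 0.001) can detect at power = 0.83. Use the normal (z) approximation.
d ≈ 0.43

Minimum detectable effect (two-sample t-test, normal approximation):
d = (z_{α/2} + z_β) / √(n/2)
d = (3.291 + 0.954) / √(194/2)
d = 4.245 / 9.849
d ≈ 0.43

By Cohen's convention (0.2 small / 0.5 medium / 0.8 large): small effect.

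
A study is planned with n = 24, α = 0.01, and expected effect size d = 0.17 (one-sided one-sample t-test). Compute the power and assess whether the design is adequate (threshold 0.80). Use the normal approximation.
Power ≈ 0.07; the study is underpowered (power < 0.80)

Power calculation (one-sample t-test, normal approximation):
z_β = d · √n - z_α
z_β = 0.17 · √24 - 2.326
z_β = 0.17 · 4.899 - 2.326
z_β = -1.494

Power = Φ(z_β) = Φ(-1.494) ≈ 0.068

Effect size d = 0.17 is very small by Cohen's convention (0.2/0.5/0.8).

Threshold: power ≥ 0.80 is conventionally adequate.
Power ≈ 0.07 → the study is underpowered (power < 0.80).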